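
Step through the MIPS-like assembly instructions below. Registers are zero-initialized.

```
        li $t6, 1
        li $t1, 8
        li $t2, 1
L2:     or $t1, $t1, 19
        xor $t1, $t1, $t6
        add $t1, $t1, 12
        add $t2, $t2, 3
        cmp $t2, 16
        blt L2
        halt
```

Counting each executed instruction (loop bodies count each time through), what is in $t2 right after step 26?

$t6=1
$t1=8
$t2=1
$t1=8|19=27
$t1=27^1=26
$t1=26+12=38
$t2=1+3=4
cmp $t2, 16  (cmp 4,16)
blt L2: taken
$t1=38|19=55
$t1=55^1=54
$t1=54+12=66
$t2=4+3=7
cmp $t2, 16  (cmp 7,16)
blt L2: taken
$t1=66|19=83
$t1=83^1=82
$t1=82+12=94
$t2=7+3=10
cmp $t2, 16  (cmp 10,16)
blt L2: taken
$t1=94|19=95
$t1=95^1=94
$t1=94+12=106
$t2=10+3=13
cmp $t2, 16  (cmp 13,16)
After step 26: $t2 = 13.

13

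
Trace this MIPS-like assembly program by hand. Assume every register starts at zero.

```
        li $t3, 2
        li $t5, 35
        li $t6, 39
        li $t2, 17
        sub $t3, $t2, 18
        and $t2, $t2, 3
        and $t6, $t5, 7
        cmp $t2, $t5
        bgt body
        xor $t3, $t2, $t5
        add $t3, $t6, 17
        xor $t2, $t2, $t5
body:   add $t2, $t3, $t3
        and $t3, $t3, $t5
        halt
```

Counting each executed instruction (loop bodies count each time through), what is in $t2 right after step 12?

after li $t3, 2: $t3=2
after li $t5, 35: $t5=35
after li $t6, 39: $t6=39
after li $t2, 17: $t2=17
after sub $t3, $t2, 18: $t3=17-18=-1
after and $t2, $t2, 3: $t2=17&3=1
after and $t6, $t5, 7: $t6=35&7=3
cmp $t2, $t5  (cmp 1,35)
bgt body: not taken
after xor $t3, $t2, $t5: $t3=1^35=34
after add $t3, $t6, 17: $t3=3+17=20
after xor $t2, $t2, $t5: $t2=1^35=34
After step 12: $t2 = 34.

34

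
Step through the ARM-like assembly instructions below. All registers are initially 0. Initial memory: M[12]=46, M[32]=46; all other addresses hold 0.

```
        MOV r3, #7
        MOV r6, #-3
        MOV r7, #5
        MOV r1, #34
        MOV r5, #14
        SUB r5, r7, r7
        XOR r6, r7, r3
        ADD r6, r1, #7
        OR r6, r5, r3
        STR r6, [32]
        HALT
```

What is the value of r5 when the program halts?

MOV r3, #7 → r3=7
MOV r6, #-3 → r6=-3
MOV r7, #5 → r7=5
MOV r1, #34 → r1=34
MOV r5, #14 → r5=14
SUB r5, r7, r7 → r5=5-5=0
XOR r6, r7, r3 → r6=5^7=2
ADD r6, r1, #7 → r6=34+7=41
OR r6, r5, r3 → r6=0|7=7
STR r6, [32] → M[32]=7
halt.

0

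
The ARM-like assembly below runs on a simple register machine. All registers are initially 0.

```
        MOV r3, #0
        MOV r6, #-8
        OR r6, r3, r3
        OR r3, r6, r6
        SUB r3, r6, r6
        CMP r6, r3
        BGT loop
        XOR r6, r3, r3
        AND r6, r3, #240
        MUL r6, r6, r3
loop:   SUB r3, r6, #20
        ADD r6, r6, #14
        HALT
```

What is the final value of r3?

after MOV r3, #0: r3=0
after MOV r6, #-8: r6=-8
after OR r6, r3, r3: r6=0|0=0
after OR r3, r6, r6: r3=0|0=0
after SUB r3, r6, r6: r3=0-0=0
CMP r6, r3  (cmp 0,0)
BGT loop: not taken
after XOR r6, r3, r3: r6=0^0=0
after AND r6, r3, #240: r6=0&240=0
after MUL r6, r6, r3: r6=0*0=0
after SUB r3, r6, #20: r3=0-20=-20
after ADD r6, r6, #14: r6=0+14=14
halt.

-20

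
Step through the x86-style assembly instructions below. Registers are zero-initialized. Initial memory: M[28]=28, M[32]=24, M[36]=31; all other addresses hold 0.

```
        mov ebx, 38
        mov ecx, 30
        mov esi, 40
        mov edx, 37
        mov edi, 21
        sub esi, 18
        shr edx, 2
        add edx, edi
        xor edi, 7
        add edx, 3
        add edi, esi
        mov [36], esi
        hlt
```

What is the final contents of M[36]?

22

ebx=38
ecx=30
esi=40
edx=37
edi=21
esi=40-18=22
edx=37>>2=9
edx=9+21=30
edi=21^7=18
edx=30+3=33
edi=18+22=40
mov [36], esi → M[36]=22
halt.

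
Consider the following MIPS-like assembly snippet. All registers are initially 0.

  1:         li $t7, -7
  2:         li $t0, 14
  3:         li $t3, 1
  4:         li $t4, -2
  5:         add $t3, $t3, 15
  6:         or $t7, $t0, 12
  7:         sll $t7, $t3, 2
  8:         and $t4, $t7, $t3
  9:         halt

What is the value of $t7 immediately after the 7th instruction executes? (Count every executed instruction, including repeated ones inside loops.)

64

li $t7, -7 → $t7=-7
li $t0, 14 → $t0=14
li $t3, 1 → $t3=1
li $t4, -2 → $t4=-2
add $t3, $t3, 15 → $t3=1+15=16
or $t7, $t0, 12 → $t7=14|12=14
sll $t7, $t3, 2 → $t7=16<<2=64
After step 7: $t7 = 64.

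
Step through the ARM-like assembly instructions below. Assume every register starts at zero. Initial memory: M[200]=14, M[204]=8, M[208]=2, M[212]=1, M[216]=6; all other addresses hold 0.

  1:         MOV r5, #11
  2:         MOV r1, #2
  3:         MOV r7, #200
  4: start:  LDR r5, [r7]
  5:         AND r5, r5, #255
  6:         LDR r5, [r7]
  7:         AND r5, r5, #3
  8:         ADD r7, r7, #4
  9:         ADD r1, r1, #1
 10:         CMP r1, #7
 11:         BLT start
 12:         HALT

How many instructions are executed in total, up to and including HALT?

44

after MOV r5, #11: r5=11
after MOV r1, #2: r1=2
after MOV r7, #200: r7=200
after LDR r5, [r7]: r5=M[200]=14
after AND r5, r5, #255: r5=14&255=14
after LDR r5, [r7]: r5=M[200]=14
after AND r5, r5, #3: r5=14&3=2
after ADD r7, r7, #4: r7=200+4=204
after ADD r1, r1, #1: r1=2+1=3
CMP r1, #7  (cmp 3,7)
BLT start: taken
after LDR r5, [r7]: r5=M[204]=8
after AND r5, r5, #255: r5=8&255=8
after LDR r5, [r7]: r5=M[204]=8
after AND r5, r5, #3: r5=8&3=0
after ADD r7, r7, #4: r7=204+4=208
after ADD r1, r1, #1: r1=3+1=4
CMP r1, #7  (cmp 4,7)
BLT start: taken
after LDR r5, [r7]: r5=M[208]=2
after AND r5, r5, #255: r5=2&255=2
after LDR r5, [r7]: r5=M[208]=2
after AND r5, r5, #3: r5=2&3=2
after ADD r7, r7, #4: r7=208+4=212
after ADD r1, r1, #1: r1=4+1=5
CMP r1, #7  (cmp 5,7)
BLT start: taken
after LDR r5, [r7]: r5=M[212]=1
after AND r5, r5, #255: r5=1&255=1
after LDR r5, [r7]: r5=M[212]=1
after AND r5, r5, #3: r5=1&3=1
after ADD r7, r7, #4: r7=212+4=216
after ADD r1, r1, #1: r1=5+1=6
CMP r1, #7  (cmp 6,7)
BLT start: taken
after LDR r5, [r7]: r5=M[216]=6
after AND r5, r5, #255: r5=6&255=6
after LDR r5, [r7]: r5=M[216]=6
after AND r5, r5, #3: r5=6&3=2
after ADD r7, r7, #4: r7=216+4=220
after ADD r1, r1, #1: r1=6+1=7
CMP r1, #7  (cmp 7,7)
BLT start: not taken
halt.
Total executed instructions: 44.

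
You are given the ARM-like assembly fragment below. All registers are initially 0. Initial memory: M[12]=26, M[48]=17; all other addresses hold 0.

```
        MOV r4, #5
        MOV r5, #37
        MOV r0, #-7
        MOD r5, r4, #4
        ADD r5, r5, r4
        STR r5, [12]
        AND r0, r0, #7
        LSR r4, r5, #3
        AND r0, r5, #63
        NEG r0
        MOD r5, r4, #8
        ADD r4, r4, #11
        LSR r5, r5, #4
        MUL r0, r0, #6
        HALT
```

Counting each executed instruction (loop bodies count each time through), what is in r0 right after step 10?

MOV r4, #5 → r4=5
MOV r5, #37 → r5=37
MOV r0, #-7 → r0=-7
MOD r5, r4, #4 → r5=5%4=1
ADD r5, r5, r4 → r5=1+5=6
STR r5, [12] → M[12]=6
AND r0, r0, #7 → r0=(-7)&7=1
LSR r4, r5, #3 → r4=6>>3=0
AND r0, r5, #63 → r0=6&63=6
NEG r0 → r0=-(6)=-6
After step 10: r0 = -6.

-6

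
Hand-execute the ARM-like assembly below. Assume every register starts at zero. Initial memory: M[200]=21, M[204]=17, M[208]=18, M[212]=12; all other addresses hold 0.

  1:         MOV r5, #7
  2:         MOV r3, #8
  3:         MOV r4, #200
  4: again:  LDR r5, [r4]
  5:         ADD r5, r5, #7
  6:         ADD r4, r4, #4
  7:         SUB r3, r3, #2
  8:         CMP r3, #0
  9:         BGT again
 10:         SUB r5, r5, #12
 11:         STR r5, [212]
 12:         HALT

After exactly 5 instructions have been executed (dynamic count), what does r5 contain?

28

r5=7
r3=8
r4=200
r5=M[200]=21
r5=21+7=28
After step 5: r5 = 28.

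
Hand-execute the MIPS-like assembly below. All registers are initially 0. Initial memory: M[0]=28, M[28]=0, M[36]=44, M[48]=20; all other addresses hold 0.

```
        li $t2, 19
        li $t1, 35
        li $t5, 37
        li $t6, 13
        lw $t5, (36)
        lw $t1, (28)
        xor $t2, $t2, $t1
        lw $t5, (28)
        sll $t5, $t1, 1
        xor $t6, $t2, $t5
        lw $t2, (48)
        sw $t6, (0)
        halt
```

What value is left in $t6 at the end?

19

$t2=19
$t1=35
$t5=37
$t6=13
$t5=M[36]=44
$t1=M[28]=0
$t2=19^0=19
$t5=M[28]=0
$t5=0<<1=0
$t6=19^0=19
$t2=M[48]=20
sw $t6, (0) → M[0]=19
halt.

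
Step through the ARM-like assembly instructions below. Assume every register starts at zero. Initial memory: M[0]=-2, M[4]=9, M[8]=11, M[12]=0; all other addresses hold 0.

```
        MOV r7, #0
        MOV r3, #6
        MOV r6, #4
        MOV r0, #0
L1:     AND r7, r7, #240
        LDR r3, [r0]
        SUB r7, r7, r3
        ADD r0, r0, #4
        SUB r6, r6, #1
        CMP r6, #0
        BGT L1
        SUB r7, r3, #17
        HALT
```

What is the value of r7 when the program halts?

MOV r7, #0 → r7=0
MOV r3, #6 → r3=6
MOV r6, #4 → r6=4
MOV r0, #0 → r0=0
AND r7, r7, #240 → r7=0&240=0
LDR r3, [r0] → r3=M[0]=-2
SUB r7, r7, r3 → r7=0-(-2)=2
ADD r0, r0, #4 → r0=0+4=4
SUB r6, r6, #1 → r6=4-1=3
CMP r6, #0  (cmp 3,0)
BGT L1: taken
AND r7, r7, #240 → r7=2&240=0
LDR r3, [r0] → r3=M[4]=9
SUB r7, r7, r3 → r7=0-9=-9
ADD r0, r0, #4 → r0=4+4=8
SUB r6, r6, #1 → r6=3-1=2
CMP r6, #0  (cmp 2,0)
BGT L1: taken
AND r7, r7, #240 → r7=(-9)&240=240
LDR r3, [r0] → r3=M[8]=11
SUB r7, r7, r3 → r7=240-11=229
ADD r0, r0, #4 → r0=8+4=12
SUB r6, r6, #1 → r6=2-1=1
CMP r6, #0  (cmp 1,0)
BGT L1: taken
AND r7, r7, #240 → r7=229&240=224
LDR r3, [r0] → r3=M[12]=0
SUB r7, r7, r3 → r7=224-0=224
ADD r0, r0, #4 → r0=12+4=16
SUB r6, r6, #1 → r6=1-1=0
CMP r6, #0  (cmp 0,0)
BGT L1: not taken
SUB r7, r3, #17 → r7=0-17=-17
halt.

-17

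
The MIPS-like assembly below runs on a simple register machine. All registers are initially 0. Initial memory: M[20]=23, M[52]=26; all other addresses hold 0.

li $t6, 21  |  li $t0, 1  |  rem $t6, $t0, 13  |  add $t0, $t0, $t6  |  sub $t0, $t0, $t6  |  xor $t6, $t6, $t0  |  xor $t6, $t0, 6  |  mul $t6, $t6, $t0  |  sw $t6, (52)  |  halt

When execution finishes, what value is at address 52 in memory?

li $t6, 21 → $t6=21
li $t0, 1 → $t0=1
rem $t6, $t0, 13 → $t6=1%13=1
add $t0, $t0, $t6 → $t0=1+1=2
sub $t0, $t0, $t6 → $t0=2-1=1
xor $t6, $t6, $t0 → $t6=1^1=0
xor $t6, $t0, 6 → $t6=1^6=7
mul $t6, $t6, $t0 → $t6=7*1=7
sw $t6, (52) → M[52]=7
halt.

7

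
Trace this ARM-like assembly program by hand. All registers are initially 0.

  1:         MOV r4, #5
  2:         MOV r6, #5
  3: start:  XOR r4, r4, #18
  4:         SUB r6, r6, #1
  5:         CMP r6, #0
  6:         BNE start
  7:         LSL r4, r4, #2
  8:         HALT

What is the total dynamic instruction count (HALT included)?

after MOV r4, #5: r4=5
after MOV r6, #5: r6=5
after XOR r4, r4, #18: r4=5^18=23
after SUB r6, r6, #1: r6=5-1=4
CMP r6, #0  (cmp 4,0)
BNE start: taken
after XOR r4, r4, #18: r4=23^18=5
after SUB r6, r6, #1: r6=4-1=3
CMP r6, #0  (cmp 3,0)
BNE start: taken
after XOR r4, r4, #18: r4=5^18=23
after SUB r6, r6, #1: r6=3-1=2
CMP r6, #0  (cmp 2,0)
BNE start: taken
after XOR r4, r4, #18: r4=23^18=5
after SUB r6, r6, #1: r6=2-1=1
CMP r6, #0  (cmp 1,0)
BNE start: taken
after XOR r4, r4, #18: r4=5^18=23
after SUB r6, r6, #1: r6=1-1=0
CMP r6, #0  (cmp 0,0)
BNE start: not taken
after LSL r4, r4, #2: r4=23<<2=92
halt.
Total executed instructions: 24.

24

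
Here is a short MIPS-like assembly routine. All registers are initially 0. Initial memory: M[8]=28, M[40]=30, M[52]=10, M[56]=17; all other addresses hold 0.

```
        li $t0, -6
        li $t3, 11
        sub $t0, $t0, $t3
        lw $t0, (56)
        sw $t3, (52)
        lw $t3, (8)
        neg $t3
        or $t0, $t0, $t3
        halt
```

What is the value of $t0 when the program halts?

li $t0, -6 → $t0=-6
li $t3, 11 → $t3=11
sub $t0, $t0, $t3 → $t0=(-6)-11=-17
lw $t0, (56) → $t0=M[56]=17
sw $t3, (52) → M[52]=11
lw $t3, (8) → $t3=M[8]=28
neg $t3 → $t3=-(28)=-28
or $t0, $t0, $t3 → $t0=17|(-28)=-11
halt.

-11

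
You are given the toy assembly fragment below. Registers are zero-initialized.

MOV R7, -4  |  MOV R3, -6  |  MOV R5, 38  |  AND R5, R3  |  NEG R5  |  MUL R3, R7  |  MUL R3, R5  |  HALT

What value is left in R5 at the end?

MOV R7, -4 → R7=-4
MOV R3, -6 → R3=-6
MOV R5, 38 → R5=38
AND R5, R3 → R5=38&(-6)=34
NEG R5 → R5=-(34)=-34
MUL R3, R7 → R3=(-6)*(-4)=24
MUL R3, R5 → R3=24*(-34)=-816
halt.

-34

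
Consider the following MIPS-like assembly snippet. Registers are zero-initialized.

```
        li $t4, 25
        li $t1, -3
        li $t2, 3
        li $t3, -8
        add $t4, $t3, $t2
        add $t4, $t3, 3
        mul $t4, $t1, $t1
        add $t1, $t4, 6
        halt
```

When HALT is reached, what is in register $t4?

9

li $t4, 25 → $t4=25
li $t1, -3 → $t1=-3
li $t2, 3 → $t2=3
li $t3, -8 → $t3=-8
add $t4, $t3, $t2 → $t4=(-8)+3=-5
add $t4, $t3, 3 → $t4=(-8)+3=-5
mul $t4, $t1, $t1 → $t4=(-3)*(-3)=9
add $t1, $t4, 6 → $t1=9+6=15
halt.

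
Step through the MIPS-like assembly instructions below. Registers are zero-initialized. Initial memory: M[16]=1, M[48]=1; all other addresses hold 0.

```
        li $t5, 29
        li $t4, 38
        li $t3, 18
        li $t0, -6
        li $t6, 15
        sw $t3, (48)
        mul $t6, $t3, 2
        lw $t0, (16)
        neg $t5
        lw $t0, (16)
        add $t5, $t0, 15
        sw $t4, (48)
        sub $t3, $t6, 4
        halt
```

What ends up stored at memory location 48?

38

$t5=29
$t4=38
$t3=18
$t0=-6
$t6=15
sw $t3, (48) → M[48]=18
$t6=18*2=36
$t0=M[16]=1
$t5=-(29)=-29
$t0=M[16]=1
$t5=1+15=16
sw $t4, (48) → M[48]=38
$t3=36-4=32
halt.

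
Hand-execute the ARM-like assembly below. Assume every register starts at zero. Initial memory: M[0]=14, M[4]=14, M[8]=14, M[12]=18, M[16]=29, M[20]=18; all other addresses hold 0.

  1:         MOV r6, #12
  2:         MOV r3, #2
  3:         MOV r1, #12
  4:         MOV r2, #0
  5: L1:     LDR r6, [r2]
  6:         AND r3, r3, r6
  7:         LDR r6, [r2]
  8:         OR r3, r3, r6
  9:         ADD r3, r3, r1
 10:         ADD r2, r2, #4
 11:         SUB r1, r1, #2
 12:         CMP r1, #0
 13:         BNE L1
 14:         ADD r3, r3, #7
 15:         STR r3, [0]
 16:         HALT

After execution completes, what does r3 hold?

27

after MOV r6, #12: r6=12
after MOV r3, #2: r3=2
after MOV r1, #12: r1=12
after MOV r2, #0: r2=0
after LDR r6, [r2]: r6=M[0]=14
after AND r3, r3, r6: r3=2&14=2
after LDR r6, [r2]: r6=M[0]=14
after OR r3, r3, r6: r3=2|14=14
after ADD r3, r3, r1: r3=14+12=26
after ADD r2, r2, #4: r2=0+4=4
after SUB r1, r1, #2: r1=12-2=10
CMP r1, #0  (cmp 10,0)
BNE L1: taken
after LDR r6, [r2]: r6=M[4]=14
after AND r3, r3, r6: r3=26&14=10
after LDR r6, [r2]: r6=M[4]=14
after OR r3, r3, r6: r3=10|14=14
after ADD r3, r3, r1: r3=14+10=24
after ADD r2, r2, #4: r2=4+4=8
after SUB r1, r1, #2: r1=10-2=8
CMP r1, #0  (cmp 8,0)
BNE L1: taken
after LDR r6, [r2]: r6=M[8]=14
after AND r3, r3, r6: r3=24&14=8
after LDR r6, [r2]: r6=M[8]=14
after OR r3, r3, r6: r3=8|14=14
after ADD r3, r3, r1: r3=14+8=22
after ADD r2, r2, #4: r2=8+4=12
after SUB r1, r1, #2: r1=8-2=6
CMP r1, #0  (cmp 6,0)
BNE L1: taken
after LDR r6, [r2]: r6=M[12]=18
after AND r3, r3, r6: r3=22&18=18
after LDR r6, [r2]: r6=M[12]=18
after OR r3, r3, r6: r3=18|18=18
after ADD r3, r3, r1: r3=18+6=24
after ADD r2, r2, #4: r2=12+4=16
after SUB r1, r1, #2: r1=6-2=4
CMP r1, #0  (cmp 4,0)
BNE L1: taken
after LDR r6, [r2]: r6=M[16]=29
after AND r3, r3, r6: r3=24&29=24
after LDR r6, [r2]: r6=M[16]=29
after OR r3, r3, r6: r3=24|29=29
after ADD r3, r3, r1: r3=29+4=33
after ADD r2, r2, #4: r2=16+4=20
after SUB r1, r1, #2: r1=4-2=2
CMP r1, #0  (cmp 2,0)
BNE L1: taken
after LDR r6, [r2]: r6=M[20]=18
after AND r3, r3, r6: r3=33&18=0
after LDR r6, [r2]: r6=M[20]=18
after OR r3, r3, r6: r3=0|18=18
after ADD r3, r3, r1: r3=18+2=20
after ADD r2, r2, #4: r2=20+4=24
after SUB r1, r1, #2: r1=2-2=0
CMP r1, #0  (cmp 0,0)
BNE L1: not taken
after ADD r3, r3, #7: r3=20+7=27
STR r3, [0] → M[0]=27
halt.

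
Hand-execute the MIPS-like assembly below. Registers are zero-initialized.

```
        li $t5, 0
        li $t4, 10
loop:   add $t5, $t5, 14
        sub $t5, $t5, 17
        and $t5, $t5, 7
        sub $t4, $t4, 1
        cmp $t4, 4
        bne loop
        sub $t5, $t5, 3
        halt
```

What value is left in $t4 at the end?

after li $t5, 0: $t5=0
after li $t4, 10: $t4=10
after add $t5, $t5, 14: $t5=0+14=14
after sub $t5, $t5, 17: $t5=14-17=-3
after and $t5, $t5, 7: $t5=(-3)&7=5
after sub $t4, $t4, 1: $t4=10-1=9
cmp $t4, 4  (cmp 9,4)
bne loop: taken
after add $t5, $t5, 14: $t5=5+14=19
after sub $t5, $t5, 17: $t5=19-17=2
after and $t5, $t5, 7: $t5=2&7=2
after sub $t4, $t4, 1: $t4=9-1=8
cmp $t4, 4  (cmp 8,4)
bne loop: taken
after add $t5, $t5, 14: $t5=2+14=16
after sub $t5, $t5, 17: $t5=16-17=-1
after and $t5, $t5, 7: $t5=(-1)&7=7
after sub $t4, $t4, 1: $t4=8-1=7
cmp $t4, 4  (cmp 7,4)
bne loop: taken
after add $t5, $t5, 14: $t5=7+14=21
after sub $t5, $t5, 17: $t5=21-17=4
after and $t5, $t5, 7: $t5=4&7=4
after sub $t4, $t4, 1: $t4=7-1=6
cmp $t4, 4  (cmp 6,4)
bne loop: taken
after add $t5, $t5, 14: $t5=4+14=18
after sub $t5, $t5, 17: $t5=18-17=1
after and $t5, $t5, 7: $t5=1&7=1
after sub $t4, $t4, 1: $t4=6-1=5
cmp $t4, 4  (cmp 5,4)
bne loop: taken
after add $t5, $t5, 14: $t5=1+14=15
after sub $t5, $t5, 17: $t5=15-17=-2
after and $t5, $t5, 7: $t5=(-2)&7=6
after sub $t4, $t4, 1: $t4=5-1=4
cmp $t4, 4  (cmp 4,4)
bne loop: not taken
after sub $t5, $t5, 3: $t5=6-3=3
halt.

4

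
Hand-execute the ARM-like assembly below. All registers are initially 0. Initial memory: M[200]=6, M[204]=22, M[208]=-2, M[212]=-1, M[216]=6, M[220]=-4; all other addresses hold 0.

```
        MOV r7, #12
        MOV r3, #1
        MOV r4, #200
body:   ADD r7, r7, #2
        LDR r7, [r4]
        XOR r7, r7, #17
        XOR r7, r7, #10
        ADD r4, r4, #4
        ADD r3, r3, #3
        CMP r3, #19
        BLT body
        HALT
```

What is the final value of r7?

MOV r7, #12 → r7=12
MOV r3, #1 → r3=1
MOV r4, #200 → r4=200
ADD r7, r7, #2 → r7=12+2=14
LDR r7, [r4] → r7=M[200]=6
XOR r7, r7, #17 → r7=6^17=23
XOR r7, r7, #10 → r7=23^10=29
ADD r4, r4, #4 → r4=200+4=204
ADD r3, r3, #3 → r3=1+3=4
CMP r3, #19  (cmp 4,19)
BLT body: taken
ADD r7, r7, #2 → r7=29+2=31
LDR r7, [r4] → r7=M[204]=22
XOR r7, r7, #17 → r7=22^17=7
XOR r7, r7, #10 → r7=7^10=13
ADD r4, r4, #4 → r4=204+4=208
ADD r3, r3, #3 → r3=4+3=7
CMP r3, #19  (cmp 7,19)
BLT body: taken
ADD r7, r7, #2 → r7=13+2=15
LDR r7, [r4] → r7=M[208]=-2
XOR r7, r7, #17 → r7=(-2)^17=-17
XOR r7, r7, #10 → r7=(-17)^10=-27
ADD r4, r4, #4 → r4=208+4=212
ADD r3, r3, #3 → r3=7+3=10
CMP r3, #19  (cmp 10,19)
BLT body: taken
ADD r7, r7, #2 → r7=(-27)+2=-25
LDR r7, [r4] → r7=M[212]=-1
XOR r7, r7, #17 → r7=(-1)^17=-18
XOR r7, r7, #10 → r7=(-18)^10=-28
ADD r4, r4, #4 → r4=212+4=216
ADD r3, r3, #3 → r3=10+3=13
CMP r3, #19  (cmp 13,19)
BLT body: taken
ADD r7, r7, #2 → r7=(-28)+2=-26
LDR r7, [r4] → r7=M[216]=6
XOR r7, r7, #17 → r7=6^17=23
XOR r7, r7, #10 → r7=23^10=29
ADD r4, r4, #4 → r4=216+4=220
ADD r3, r3, #3 → r3=13+3=16
CMP r3, #19  (cmp 16,19)
BLT body: taken
ADD r7, r7, #2 → r7=29+2=31
LDR r7, [r4] → r7=M[220]=-4
XOR r7, r7, #17 → r7=(-4)^17=-19
XOR r7, r7, #10 → r7=(-19)^10=-25
ADD r4, r4, #4 → r4=220+4=224
ADD r3, r3, #3 → r3=16+3=19
CMP r3, #19  (cmp 19,19)
BLT body: not taken
halt.

-25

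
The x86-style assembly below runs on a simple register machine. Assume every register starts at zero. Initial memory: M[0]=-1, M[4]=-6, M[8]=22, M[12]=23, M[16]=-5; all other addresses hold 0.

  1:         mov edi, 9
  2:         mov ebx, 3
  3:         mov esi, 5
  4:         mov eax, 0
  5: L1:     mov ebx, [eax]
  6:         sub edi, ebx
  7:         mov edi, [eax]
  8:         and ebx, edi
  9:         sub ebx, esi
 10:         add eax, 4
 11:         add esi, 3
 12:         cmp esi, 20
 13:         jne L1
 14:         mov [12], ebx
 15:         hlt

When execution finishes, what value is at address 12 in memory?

-22

mov edi, 9 → edi=9
mov ebx, 3 → ebx=3
mov esi, 5 → esi=5
mov eax, 0 → eax=0
mov ebx, [eax] → ebx=M[0]=-1
sub edi, ebx → edi=9-(-1)=10
mov edi, [eax] → edi=M[0]=-1
and ebx, edi → ebx=(-1)&(-1)=-1
sub ebx, esi → ebx=(-1)-5=-6
add eax, 4 → eax=0+4=4
add esi, 3 → esi=5+3=8
cmp esi, 20  (cmp 8,20)
jne L1: taken
mov ebx, [eax] → ebx=M[4]=-6
sub edi, ebx → edi=(-1)-(-6)=5
mov edi, [eax] → edi=M[4]=-6
and ebx, edi → ebx=(-6)&(-6)=-6
sub ebx, esi → ebx=(-6)-8=-14
add eax, 4 → eax=4+4=8
add esi, 3 → esi=8+3=11
cmp esi, 20  (cmp 11,20)
jne L1: taken
mov ebx, [eax] → ebx=M[8]=22
sub edi, ebx → edi=(-6)-22=-28
mov edi, [eax] → edi=M[8]=22
and ebx, edi → ebx=22&22=22
sub ebx, esi → ebx=22-11=11
add eax, 4 → eax=8+4=12
add esi, 3 → esi=11+3=14
cmp esi, 20  (cmp 14,20)
jne L1: taken
mov ebx, [eax] → ebx=M[12]=23
sub edi, ebx → edi=22-23=-1
mov edi, [eax] → edi=M[12]=23
and ebx, edi → ebx=23&23=23
sub ebx, esi → ebx=23-14=9
add eax, 4 → eax=12+4=16
add esi, 3 → esi=14+3=17
cmp esi, 20  (cmp 17,20)
jne L1: taken
mov ebx, [eax] → ebx=M[16]=-5
sub edi, ebx → edi=23-(-5)=28
mov edi, [eax] → edi=M[16]=-5
and ebx, edi → ebx=(-5)&(-5)=-5
sub ebx, esi → ebx=(-5)-17=-22
add eax, 4 → eax=16+4=20
add esi, 3 → esi=17+3=20
cmp esi, 20  (cmp 20,20)
jne L1: not taken
mov [12], ebx → M[12]=-22
halt.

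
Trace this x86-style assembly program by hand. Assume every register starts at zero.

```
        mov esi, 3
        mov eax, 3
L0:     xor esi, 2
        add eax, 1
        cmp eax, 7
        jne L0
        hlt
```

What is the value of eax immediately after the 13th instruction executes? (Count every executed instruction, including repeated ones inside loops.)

after mov esi, 3: esi=3
after mov eax, 3: eax=3
after xor esi, 2: esi=3^2=1
after add eax, 1: eax=3+1=4
cmp eax, 7  (cmp 4,7)
jne L0: taken
after xor esi, 2: esi=1^2=3
after add eax, 1: eax=4+1=5
cmp eax, 7  (cmp 5,7)
jne L0: taken
after xor esi, 2: esi=3^2=1
after add eax, 1: eax=5+1=6
cmp eax, 7  (cmp 6,7)
After step 13: eax = 6.

6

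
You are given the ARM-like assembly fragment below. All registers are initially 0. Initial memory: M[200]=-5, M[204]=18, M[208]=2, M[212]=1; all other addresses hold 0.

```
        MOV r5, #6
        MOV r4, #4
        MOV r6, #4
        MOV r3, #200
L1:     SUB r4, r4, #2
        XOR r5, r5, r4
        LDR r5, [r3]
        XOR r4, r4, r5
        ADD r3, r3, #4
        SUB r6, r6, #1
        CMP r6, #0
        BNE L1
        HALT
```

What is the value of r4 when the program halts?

-34

r5=6
r4=4
r6=4
r3=200
r4=4-2=2
r5=6^2=4
r5=M[200]=-5
r4=2^(-5)=-7
r3=200+4=204
r6=4-1=3
CMP r6, #0  (cmp 3,0)
BNE L1: taken
r4=(-7)-2=-9
r5=(-5)^(-9)=12
r5=M[204]=18
r4=(-9)^18=-27
r3=204+4=208
r6=3-1=2
CMP r6, #0  (cmp 2,0)
BNE L1: taken
r4=(-27)-2=-29
r5=18^(-29)=-15
r5=M[208]=2
r4=(-29)^2=-31
r3=208+4=212
r6=2-1=1
CMP r6, #0  (cmp 1,0)
BNE L1: taken
r4=(-31)-2=-33
r5=2^(-33)=-35
r5=M[212]=1
r4=(-33)^1=-34
r3=212+4=216
r6=1-1=0
CMP r6, #0  (cmp 0,0)
BNE L1: not taken
halt.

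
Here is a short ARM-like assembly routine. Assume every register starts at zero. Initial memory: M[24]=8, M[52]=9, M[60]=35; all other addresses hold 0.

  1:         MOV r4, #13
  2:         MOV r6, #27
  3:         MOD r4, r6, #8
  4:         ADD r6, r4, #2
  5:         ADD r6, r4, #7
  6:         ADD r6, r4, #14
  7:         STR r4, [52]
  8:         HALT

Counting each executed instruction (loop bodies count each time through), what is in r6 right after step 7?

17

after MOV r4, #13: r4=13
after MOV r6, #27: r6=27
after MOD r4, r6, #8: r4=27%8=3
after ADD r6, r4, #2: r6=3+2=5
after ADD r6, r4, #7: r6=3+7=10
after ADD r6, r4, #14: r6=3+14=17
STR r4, [52] → M[52]=3
After step 7: r6 = 17.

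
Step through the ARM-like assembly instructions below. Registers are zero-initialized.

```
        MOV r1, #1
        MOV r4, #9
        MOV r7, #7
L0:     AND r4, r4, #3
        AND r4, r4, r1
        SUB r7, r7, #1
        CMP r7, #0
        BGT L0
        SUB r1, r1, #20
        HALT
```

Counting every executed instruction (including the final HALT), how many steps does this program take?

MOV r1, #1 → r1=1
MOV r4, #9 → r4=9
MOV r7, #7 → r7=7
AND r4, r4, #3 → r4=9&3=1
AND r4, r4, r1 → r4=1&1=1
SUB r7, r7, #1 → r7=7-1=6
CMP r7, #0  (cmp 6,0)
BGT L0: taken
AND r4, r4, #3 → r4=1&3=1
AND r4, r4, r1 → r4=1&1=1
SUB r7, r7, #1 → r7=6-1=5
CMP r7, #0  (cmp 5,0)
BGT L0: taken
AND r4, r4, #3 → r4=1&3=1
AND r4, r4, r1 → r4=1&1=1
SUB r7, r7, #1 → r7=5-1=4
CMP r7, #0  (cmp 4,0)
BGT L0: taken
AND r4, r4, #3 → r4=1&3=1
AND r4, r4, r1 → r4=1&1=1
SUB r7, r7, #1 → r7=4-1=3
CMP r7, #0  (cmp 3,0)
BGT L0: taken
AND r4, r4, #3 → r4=1&3=1
AND r4, r4, r1 → r4=1&1=1
SUB r7, r7, #1 → r7=3-1=2
CMP r7, #0  (cmp 2,0)
BGT L0: taken
AND r4, r4, #3 → r4=1&3=1
AND r4, r4, r1 → r4=1&1=1
SUB r7, r7, #1 → r7=2-1=1
CMP r7, #0  (cmp 1,0)
BGT L0: taken
AND r4, r4, #3 → r4=1&3=1
AND r4, r4, r1 → r4=1&1=1
SUB r7, r7, #1 → r7=1-1=0
CMP r7, #0  (cmp 0,0)
BGT L0: not taken
SUB r1, r1, #20 → r1=1-20=-19
halt.
Total executed instructions: 40.

40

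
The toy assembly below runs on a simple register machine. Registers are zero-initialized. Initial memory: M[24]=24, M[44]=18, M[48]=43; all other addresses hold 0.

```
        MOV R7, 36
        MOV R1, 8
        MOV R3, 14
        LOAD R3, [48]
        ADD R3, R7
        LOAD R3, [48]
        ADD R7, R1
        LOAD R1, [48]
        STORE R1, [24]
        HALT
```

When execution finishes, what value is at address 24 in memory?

MOV R7, 36 → R7=36
MOV R1, 8 → R1=8
MOV R3, 14 → R3=14
LOAD R3, [48] → R3=M[48]=43
ADD R3, R7 → R3=43+36=79
LOAD R3, [48] → R3=M[48]=43
ADD R7, R1 → R7=36+8=44
LOAD R1, [48] → R1=M[48]=43
STORE R1, [24] → M[24]=43
halt.

43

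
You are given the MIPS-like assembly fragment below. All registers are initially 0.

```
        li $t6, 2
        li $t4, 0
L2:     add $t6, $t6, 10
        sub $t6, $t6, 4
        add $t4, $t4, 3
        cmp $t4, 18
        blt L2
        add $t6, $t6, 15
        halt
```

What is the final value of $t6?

53

after li $t6, 2: $t6=2
after li $t4, 0: $t4=0
after add $t6, $t6, 10: $t6=2+10=12
after sub $t6, $t6, 4: $t6=12-4=8
after add $t4, $t4, 3: $t4=0+3=3
cmp $t4, 18  (cmp 3,18)
blt L2: taken
after add $t6, $t6, 10: $t6=8+10=18
after sub $t6, $t6, 4: $t6=18-4=14
after add $t4, $t4, 3: $t4=3+3=6
cmp $t4, 18  (cmp 6,18)
blt L2: taken
after add $t6, $t6, 10: $t6=14+10=24
after sub $t6, $t6, 4: $t6=24-4=20
after add $t4, $t4, 3: $t4=6+3=9
cmp $t4, 18  (cmp 9,18)
blt L2: taken
after add $t6, $t6, 10: $t6=20+10=30
after sub $t6, $t6, 4: $t6=30-4=26
after add $t4, $t4, 3: $t4=9+3=12
cmp $t4, 18  (cmp 12,18)
blt L2: taken
after add $t6, $t6, 10: $t6=26+10=36
after sub $t6, $t6, 4: $t6=36-4=32
after add $t4, $t4, 3: $t4=12+3=15
cmp $t4, 18  (cmp 15,18)
blt L2: taken
after add $t6, $t6, 10: $t6=32+10=42
after sub $t6, $t6, 4: $t6=42-4=38
after add $t4, $t4, 3: $t4=15+3=18
cmp $t4, 18  (cmp 18,18)
blt L2: not taken
after add $t6, $t6, 15: $t6=38+15=53
halt.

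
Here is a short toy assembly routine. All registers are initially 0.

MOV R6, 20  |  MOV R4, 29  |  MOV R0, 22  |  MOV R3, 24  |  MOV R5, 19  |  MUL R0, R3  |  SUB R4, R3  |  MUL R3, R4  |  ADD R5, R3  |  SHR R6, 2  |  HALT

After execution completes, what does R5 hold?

139

after MOV R6, 20: R6=20
after MOV R4, 29: R4=29
after MOV R0, 22: R0=22
after MOV R3, 24: R3=24
after MOV R5, 19: R5=19
after MUL R0, R3: R0=22*24=528
after SUB R4, R3: R4=29-24=5
after MUL R3, R4: R3=24*5=120
after ADD R5, R3: R5=19+120=139
after SHR R6, 2: R6=20>>2=5
halt.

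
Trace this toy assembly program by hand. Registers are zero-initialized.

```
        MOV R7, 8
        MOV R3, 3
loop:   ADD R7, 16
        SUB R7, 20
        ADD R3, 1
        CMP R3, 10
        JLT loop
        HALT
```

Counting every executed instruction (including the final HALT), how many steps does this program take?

after MOV R7, 8: R7=8
after MOV R3, 3: R3=3
after ADD R7, 16: R7=8+16=24
after SUB R7, 20: R7=24-20=4
after ADD R3, 1: R3=3+1=4
CMP R3, 10  (cmp 4,10)
JLT loop: taken
after ADD R7, 16: R7=4+16=20
after SUB R7, 20: R7=20-20=0
after ADD R3, 1: R3=4+1=5
CMP R3, 10  (cmp 5,10)
JLT loop: taken
after ADD R7, 16: R7=0+16=16
after SUB R7, 20: R7=16-20=-4
after ADD R3, 1: R3=5+1=6
CMP R3, 10  (cmp 6,10)
JLT loop: taken
after ADD R7, 16: R7=(-4)+16=12
after SUB R7, 20: R7=12-20=-8
after ADD R3, 1: R3=6+1=7
CMP R3, 10  (cmp 7,10)
JLT loop: taken
after ADD R7, 16: R7=(-8)+16=8
after SUB R7, 20: R7=8-20=-12
after ADD R3, 1: R3=7+1=8
CMP R3, 10  (cmp 8,10)
JLT loop: taken
after ADD R7, 16: R7=(-12)+16=4
after SUB R7, 20: R7=4-20=-16
after ADD R3, 1: R3=8+1=9
CMP R3, 10  (cmp 9,10)
JLT loop: taken
after ADD R7, 16: R7=(-16)+16=0
after SUB R7, 20: R7=0-20=-20
after ADD R3, 1: R3=9+1=10
CMP R3, 10  (cmp 10,10)
JLT loop: not taken
halt.
Total executed instructions: 38.

38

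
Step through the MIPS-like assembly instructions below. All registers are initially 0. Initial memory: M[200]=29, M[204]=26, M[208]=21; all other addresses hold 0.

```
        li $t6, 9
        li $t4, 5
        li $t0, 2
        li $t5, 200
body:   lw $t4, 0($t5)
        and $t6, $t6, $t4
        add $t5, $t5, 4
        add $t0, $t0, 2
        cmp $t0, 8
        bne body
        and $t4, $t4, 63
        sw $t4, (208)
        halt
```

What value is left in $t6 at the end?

0

li $t6, 9 → $t6=9
li $t4, 5 → $t4=5
li $t0, 2 → $t0=2
li $t5, 200 → $t5=200
lw $t4, 0($t5) → $t4=M[200]=29
and $t6, $t6, $t4 → $t6=9&29=9
add $t5, $t5, 4 → $t5=200+4=204
add $t0, $t0, 2 → $t0=2+2=4
cmp $t0, 8  (cmp 4,8)
bne body: taken
lw $t4, 0($t5) → $t4=M[204]=26
and $t6, $t6, $t4 → $t6=9&26=8
add $t5, $t5, 4 → $t5=204+4=208
add $t0, $t0, 2 → $t0=4+2=6
cmp $t0, 8  (cmp 6,8)
bne body: taken
lw $t4, 0($t5) → $t4=M[208]=21
and $t6, $t6, $t4 → $t6=8&21=0
add $t5, $t5, 4 → $t5=208+4=212
add $t0, $t0, 2 → $t0=6+2=8
cmp $t0, 8  (cmp 8,8)
bne body: not taken
and $t4, $t4, 63 → $t4=21&63=21
sw $t4, (208) → M[208]=21
halt.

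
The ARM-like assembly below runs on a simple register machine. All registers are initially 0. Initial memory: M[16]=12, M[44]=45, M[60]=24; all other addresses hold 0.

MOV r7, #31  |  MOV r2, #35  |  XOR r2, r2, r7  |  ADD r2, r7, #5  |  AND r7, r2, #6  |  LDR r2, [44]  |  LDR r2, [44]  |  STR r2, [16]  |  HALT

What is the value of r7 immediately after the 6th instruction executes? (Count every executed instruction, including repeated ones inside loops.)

r7=31
r2=35
r2=35^31=60
r2=31+5=36
r7=36&6=4
r2=M[44]=45
After step 6: r7 = 4.

4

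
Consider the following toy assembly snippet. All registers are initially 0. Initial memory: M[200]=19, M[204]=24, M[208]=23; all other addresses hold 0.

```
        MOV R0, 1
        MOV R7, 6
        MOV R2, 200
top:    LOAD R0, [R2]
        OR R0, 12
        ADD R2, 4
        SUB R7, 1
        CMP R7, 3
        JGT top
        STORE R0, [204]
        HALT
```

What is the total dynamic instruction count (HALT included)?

R0=1
R7=6
R2=200
R0=M[200]=19
R0=19|12=31
R2=200+4=204
R7=6-1=5
CMP R7, 3  (cmp 5,3)
JGT top: taken
R0=M[204]=24
R0=24|12=28
R2=204+4=208
R7=5-1=4
CMP R7, 3  (cmp 4,3)
JGT top: taken
R0=M[208]=23
R0=23|12=31
R2=208+4=212
R7=4-1=3
CMP R7, 3  (cmp 3,3)
JGT top: not taken
STORE R0, [204] → M[204]=31
halt.
Total executed instructions: 23.

23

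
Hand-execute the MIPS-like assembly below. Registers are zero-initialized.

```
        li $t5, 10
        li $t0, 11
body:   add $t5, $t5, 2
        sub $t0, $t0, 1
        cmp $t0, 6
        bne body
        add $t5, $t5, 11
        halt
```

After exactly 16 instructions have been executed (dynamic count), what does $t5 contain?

after li $t5, 10: $t5=10
after li $t0, 11: $t0=11
after add $t5, $t5, 2: $t5=10+2=12
after sub $t0, $t0, 1: $t0=11-1=10
cmp $t0, 6  (cmp 10,6)
bne body: taken
after add $t5, $t5, 2: $t5=12+2=14
after sub $t0, $t0, 1: $t0=10-1=9
cmp $t0, 6  (cmp 9,6)
bne body: taken
after add $t5, $t5, 2: $t5=14+2=16
after sub $t0, $t0, 1: $t0=9-1=8
cmp $t0, 6  (cmp 8,6)
bne body: taken
after add $t5, $t5, 2: $t5=16+2=18
after sub $t0, $t0, 1: $t0=8-1=7
After step 16: $t5 = 18.

18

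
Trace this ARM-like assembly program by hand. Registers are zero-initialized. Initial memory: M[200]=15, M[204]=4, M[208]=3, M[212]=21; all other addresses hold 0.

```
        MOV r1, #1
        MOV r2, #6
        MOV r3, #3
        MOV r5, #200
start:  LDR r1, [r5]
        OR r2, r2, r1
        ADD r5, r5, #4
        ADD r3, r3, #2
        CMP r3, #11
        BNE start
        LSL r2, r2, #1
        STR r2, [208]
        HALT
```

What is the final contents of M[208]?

r1=1
r2=6
r3=3
r5=200
r1=M[200]=15
r2=6|15=15
r5=200+4=204
r3=3+2=5
CMP r3, #11  (cmp 5,11)
BNE start: taken
r1=M[204]=4
r2=15|4=15
r5=204+4=208
r3=5+2=7
CMP r3, #11  (cmp 7,11)
BNE start: taken
r1=M[208]=3
r2=15|3=15
r5=208+4=212
r3=7+2=9
CMP r3, #11  (cmp 9,11)
BNE start: taken
r1=M[212]=21
r2=15|21=31
r5=212+4=216
r3=9+2=11
CMP r3, #11  (cmp 11,11)
BNE start: not taken
r2=31<<1=62
STR r2, [208] → M[208]=62
halt.

62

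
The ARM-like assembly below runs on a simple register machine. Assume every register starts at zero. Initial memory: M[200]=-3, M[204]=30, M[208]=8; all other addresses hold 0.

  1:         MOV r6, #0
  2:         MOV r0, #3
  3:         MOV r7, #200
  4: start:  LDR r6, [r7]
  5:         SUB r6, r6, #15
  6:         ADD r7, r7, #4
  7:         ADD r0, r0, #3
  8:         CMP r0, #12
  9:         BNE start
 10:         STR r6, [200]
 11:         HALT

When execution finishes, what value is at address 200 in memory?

MOV r6, #0 → r6=0
MOV r0, #3 → r0=3
MOV r7, #200 → r7=200
LDR r6, [r7] → r6=M[200]=-3
SUB r6, r6, #15 → r6=(-3)-15=-18
ADD r7, r7, #4 → r7=200+4=204
ADD r0, r0, #3 → r0=3+3=6
CMP r0, #12  (cmp 6,12)
BNE start: taken
LDR r6, [r7] → r6=M[204]=30
SUB r6, r6, #15 → r6=30-15=15
ADD r7, r7, #4 → r7=204+4=208
ADD r0, r0, #3 → r0=6+3=9
CMP r0, #12  (cmp 9,12)
BNE start: taken
LDR r6, [r7] → r6=M[208]=8
SUB r6, r6, #15 → r6=8-15=-7
ADD r7, r7, #4 → r7=208+4=212
ADD r0, r0, #3 → r0=9+3=12
CMP r0, #12  (cmp 12,12)
BNE start: not taken
STR r6, [200] → M[200]=-7
halt.

-7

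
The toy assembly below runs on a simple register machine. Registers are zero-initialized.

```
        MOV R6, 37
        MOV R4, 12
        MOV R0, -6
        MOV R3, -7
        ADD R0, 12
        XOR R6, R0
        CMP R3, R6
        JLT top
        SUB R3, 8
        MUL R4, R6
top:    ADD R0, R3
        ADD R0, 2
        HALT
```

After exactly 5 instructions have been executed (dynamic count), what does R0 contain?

6

after MOV R6, 37: R6=37
after MOV R4, 12: R4=12
after MOV R0, -6: R0=-6
after MOV R3, -7: R3=-7
after ADD R0, 12: R0=(-6)+12=6
After step 5: R0 = 6.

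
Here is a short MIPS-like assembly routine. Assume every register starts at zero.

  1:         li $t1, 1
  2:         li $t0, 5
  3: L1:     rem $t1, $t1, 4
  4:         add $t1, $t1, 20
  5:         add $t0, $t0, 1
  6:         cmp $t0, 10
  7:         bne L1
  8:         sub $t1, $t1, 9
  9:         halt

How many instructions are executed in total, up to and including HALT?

after li $t1, 1: $t1=1
after li $t0, 5: $t0=5
after rem $t1, $t1, 4: $t1=1%4=1
after add $t1, $t1, 20: $t1=1+20=21
after add $t0, $t0, 1: $t0=5+1=6
cmp $t0, 10  (cmp 6,10)
bne L1: taken
after rem $t1, $t1, 4: $t1=21%4=1
after add $t1, $t1, 20: $t1=1+20=21
after add $t0, $t0, 1: $t0=6+1=7
cmp $t0, 10  (cmp 7,10)
bne L1: taken
after rem $t1, $t1, 4: $t1=21%4=1
after add $t1, $t1, 20: $t1=1+20=21
after add $t0, $t0, 1: $t0=7+1=8
cmp $t0, 10  (cmp 8,10)
bne L1: taken
after rem $t1, $t1, 4: $t1=21%4=1
after add $t1, $t1, 20: $t1=1+20=21
after add $t0, $t0, 1: $t0=8+1=9
cmp $t0, 10  (cmp 9,10)
bne L1: taken
after rem $t1, $t1, 4: $t1=21%4=1
after add $t1, $t1, 20: $t1=1+20=21
after add $t0, $t0, 1: $t0=9+1=10
cmp $t0, 10  (cmp 10,10)
bne L1: not taken
after sub $t1, $t1, 9: $t1=21-9=12
halt.
Total executed instructions: 29.

29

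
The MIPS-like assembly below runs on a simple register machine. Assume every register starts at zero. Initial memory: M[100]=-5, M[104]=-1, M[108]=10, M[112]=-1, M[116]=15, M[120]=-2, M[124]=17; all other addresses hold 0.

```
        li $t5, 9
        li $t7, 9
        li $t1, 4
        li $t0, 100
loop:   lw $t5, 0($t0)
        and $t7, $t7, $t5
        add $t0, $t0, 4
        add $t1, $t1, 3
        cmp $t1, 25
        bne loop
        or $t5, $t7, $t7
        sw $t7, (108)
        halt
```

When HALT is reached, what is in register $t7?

li $t5, 9 → $t5=9
li $t7, 9 → $t7=9
li $t1, 4 → $t1=4
li $t0, 100 → $t0=100
lw $t5, 0($t0) → $t5=M[100]=-5
and $t7, $t7, $t5 → $t7=9&(-5)=9
add $t0, $t0, 4 → $t0=100+4=104
add $t1, $t1, 3 → $t1=4+3=7
cmp $t1, 25  (cmp 7,25)
bne loop: taken
lw $t5, 0($t0) → $t5=M[104]=-1
and $t7, $t7, $t5 → $t7=9&(-1)=9
add $t0, $t0, 4 → $t0=104+4=108
add $t1, $t1, 3 → $t1=7+3=10
cmp $t1, 25  (cmp 10,25)
bne loop: taken
lw $t5, 0($t0) → $t5=M[108]=10
and $t7, $t7, $t5 → $t7=9&10=8
add $t0, $t0, 4 → $t0=108+4=112
add $t1, $t1, 3 → $t1=10+3=13
cmp $t1, 25  (cmp 13,25)
bne loop: taken
lw $t5, 0($t0) → $t5=M[112]=-1
and $t7, $t7, $t5 → $t7=8&(-1)=8
add $t0, $t0, 4 → $t0=112+4=116
add $t1, $t1, 3 → $t1=13+3=16
cmp $t1, 25  (cmp 16,25)
bne loop: taken
lw $t5, 0($t0) → $t5=M[116]=15
and $t7, $t7, $t5 → $t7=8&15=8
add $t0, $t0, 4 → $t0=116+4=120
add $t1, $t1, 3 → $t1=16+3=19
cmp $t1, 25  (cmp 19,25)
bne loop: taken
lw $t5, 0($t0) → $t5=M[120]=-2
and $t7, $t7, $t5 → $t7=8&(-2)=8
add $t0, $t0, 4 → $t0=120+4=124
add $t1, $t1, 3 → $t1=19+3=22
cmp $t1, 25  (cmp 22,25)
bne loop: taken
lw $t5, 0($t0) → $t5=M[124]=17
and $t7, $t7, $t5 → $t7=8&17=0
add $t0, $t0, 4 → $t0=124+4=128
add $t1, $t1, 3 → $t1=22+3=25
cmp $t1, 25  (cmp 25,25)
bne loop: not taken
or $t5, $t7, $t7 → $t5=0|0=0
sw $t7, (108) → M[108]=0
halt.

0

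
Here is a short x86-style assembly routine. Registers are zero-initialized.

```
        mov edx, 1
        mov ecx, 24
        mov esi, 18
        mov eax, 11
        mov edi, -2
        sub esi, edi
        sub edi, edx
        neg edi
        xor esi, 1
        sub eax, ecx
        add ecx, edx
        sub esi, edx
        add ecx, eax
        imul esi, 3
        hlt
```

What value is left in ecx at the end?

12

mov edx, 1 → edx=1
mov ecx, 24 → ecx=24
mov esi, 18 → esi=18
mov eax, 11 → eax=11
mov edi, -2 → edi=-2
sub esi, edi → esi=18-(-2)=20
sub edi, edx → edi=(-2)-1=-3
neg edi → edi=-(-3)=3
xor esi, 1 → esi=20^1=21
sub eax, ecx → eax=11-24=-13
add ecx, edx → ecx=24+1=25
sub esi, edx → esi=21-1=20
add ecx, eax → ecx=25+(-13)=12
imul esi, 3 → esi=20*3=60
halt.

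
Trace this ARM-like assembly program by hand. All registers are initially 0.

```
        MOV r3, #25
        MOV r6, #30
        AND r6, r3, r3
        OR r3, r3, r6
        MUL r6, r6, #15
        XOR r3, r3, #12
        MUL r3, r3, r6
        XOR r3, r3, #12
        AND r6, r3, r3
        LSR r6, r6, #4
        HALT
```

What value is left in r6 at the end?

492

MOV r3, #25 → r3=25
MOV r6, #30 → r6=30
AND r6, r3, r3 → r6=25&25=25
OR r3, r3, r6 → r3=25|25=25
MUL r6, r6, #15 → r6=25*15=375
XOR r3, r3, #12 → r3=25^12=21
MUL r3, r3, r6 → r3=21*375=7875
XOR r3, r3, #12 → r3=7875^12=7887
AND r6, r3, r3 → r6=7887&7887=7887
LSR r6, r6, #4 → r6=7887>>4=492
halt.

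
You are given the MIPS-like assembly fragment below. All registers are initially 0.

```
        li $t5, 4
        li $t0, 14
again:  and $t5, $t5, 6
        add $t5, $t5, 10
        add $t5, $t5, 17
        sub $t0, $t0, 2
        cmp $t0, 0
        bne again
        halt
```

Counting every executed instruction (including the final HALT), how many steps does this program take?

45

$t5=4
$t0=14
$t5=4&6=4
$t5=4+10=14
$t5=14+17=31
$t0=14-2=12
cmp $t0, 0  (cmp 12,0)
bne again: taken
$t5=31&6=6
$t5=6+10=16
$t5=16+17=33
$t0=12-2=10
cmp $t0, 0  (cmp 10,0)
bne again: taken
$t5=33&6=0
$t5=0+10=10
$t5=10+17=27
$t0=10-2=8
cmp $t0, 0  (cmp 8,0)
bne again: taken
$t5=27&6=2
$t5=2+10=12
$t5=12+17=29
$t0=8-2=6
cmp $t0, 0  (cmp 6,0)
bne again: taken
$t5=29&6=4
$t5=4+10=14
$t5=14+17=31
$t0=6-2=4
cmp $t0, 0  (cmp 4,0)
bne again: taken
$t5=31&6=6
$t5=6+10=16
$t5=16+17=33
$t0=4-2=2
cmp $t0, 0  (cmp 2,0)
bne again: taken
$t5=33&6=0
$t5=0+10=10
$t5=10+17=27
$t0=2-2=0
cmp $t0, 0  (cmp 0,0)
bne again: not taken
halt.
Total executed instructions: 45.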